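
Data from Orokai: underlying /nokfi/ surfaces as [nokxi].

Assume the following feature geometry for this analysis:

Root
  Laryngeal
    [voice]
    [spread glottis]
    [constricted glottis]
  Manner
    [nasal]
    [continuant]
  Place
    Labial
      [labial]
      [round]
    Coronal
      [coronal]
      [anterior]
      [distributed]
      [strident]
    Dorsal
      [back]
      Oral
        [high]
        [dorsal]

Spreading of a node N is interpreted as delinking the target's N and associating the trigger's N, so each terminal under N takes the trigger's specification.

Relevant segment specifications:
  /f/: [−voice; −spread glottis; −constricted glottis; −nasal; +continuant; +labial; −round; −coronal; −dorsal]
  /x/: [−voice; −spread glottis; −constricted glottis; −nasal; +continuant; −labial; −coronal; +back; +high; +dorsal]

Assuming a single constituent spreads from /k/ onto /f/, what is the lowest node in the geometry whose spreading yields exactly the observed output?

Place

Feature comparison: [labial], [round], [dorsal], [high], [back] differ between /f/ and [x]; the remaining terminals match.
In this geometry the lowest node dominating all of them is Place: every daughter of Place dominates only a proper subset, so no lower node suffices.
Delinking /f/'s Place and associating /k/'s Place gives precisely the feature bundle of [x].
[continuant] — on which /k/ differs from /f/ — is unchanged, so Root cannot have spread; the constituent is no larger than Place.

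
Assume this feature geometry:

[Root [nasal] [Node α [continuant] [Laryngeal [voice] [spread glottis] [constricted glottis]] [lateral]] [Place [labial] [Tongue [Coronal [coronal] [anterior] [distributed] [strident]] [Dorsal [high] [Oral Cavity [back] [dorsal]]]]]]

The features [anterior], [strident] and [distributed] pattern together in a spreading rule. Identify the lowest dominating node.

Coronal

[anterior]: Root → Place → Tongue → Coronal → [anterior].
[strident]: Root → Place → Tongue → Coronal → [strident].
[distributed]: Root → Place → Tongue → Coronal → [distributed].
The lowest node appearing on every path is Coronal; each proper daughter of Coronal fails to dominate at least one of the listed features.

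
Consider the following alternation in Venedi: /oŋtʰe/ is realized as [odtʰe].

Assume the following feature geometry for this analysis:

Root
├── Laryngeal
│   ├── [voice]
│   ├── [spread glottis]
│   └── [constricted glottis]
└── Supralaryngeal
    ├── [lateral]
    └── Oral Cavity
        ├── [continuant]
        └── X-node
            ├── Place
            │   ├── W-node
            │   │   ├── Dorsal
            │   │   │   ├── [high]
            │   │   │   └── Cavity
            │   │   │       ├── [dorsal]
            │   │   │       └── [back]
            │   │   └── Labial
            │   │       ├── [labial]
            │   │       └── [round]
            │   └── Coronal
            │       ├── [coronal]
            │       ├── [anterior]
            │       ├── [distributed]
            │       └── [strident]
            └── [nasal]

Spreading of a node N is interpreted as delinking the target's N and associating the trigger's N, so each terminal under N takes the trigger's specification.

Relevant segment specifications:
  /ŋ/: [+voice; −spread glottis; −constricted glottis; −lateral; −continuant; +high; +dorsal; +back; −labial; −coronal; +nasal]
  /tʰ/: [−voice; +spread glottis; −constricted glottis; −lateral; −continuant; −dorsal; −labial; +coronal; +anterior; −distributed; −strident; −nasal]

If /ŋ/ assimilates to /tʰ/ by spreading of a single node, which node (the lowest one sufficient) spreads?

The alternation /ŋ/ → [d] changes [nasal], [coronal], [anterior], [distributed], [strident], [dorsal], [high], [back] and nothing else.
In this geometry the lowest node dominating all of them is X-node: every daughter of X-node dominates only a proper subset, so no lower node suffices.
Delinking /ŋ/'s X-node and associating /tʰ/'s X-node gives precisely the feature bundle of [d].
[voice], [spread glottis] stay as in /ŋ/ although /tʰ/ differs there, so no node dominating them spread; among the remaining candidates X-node is the lowest that derives the output.

X-node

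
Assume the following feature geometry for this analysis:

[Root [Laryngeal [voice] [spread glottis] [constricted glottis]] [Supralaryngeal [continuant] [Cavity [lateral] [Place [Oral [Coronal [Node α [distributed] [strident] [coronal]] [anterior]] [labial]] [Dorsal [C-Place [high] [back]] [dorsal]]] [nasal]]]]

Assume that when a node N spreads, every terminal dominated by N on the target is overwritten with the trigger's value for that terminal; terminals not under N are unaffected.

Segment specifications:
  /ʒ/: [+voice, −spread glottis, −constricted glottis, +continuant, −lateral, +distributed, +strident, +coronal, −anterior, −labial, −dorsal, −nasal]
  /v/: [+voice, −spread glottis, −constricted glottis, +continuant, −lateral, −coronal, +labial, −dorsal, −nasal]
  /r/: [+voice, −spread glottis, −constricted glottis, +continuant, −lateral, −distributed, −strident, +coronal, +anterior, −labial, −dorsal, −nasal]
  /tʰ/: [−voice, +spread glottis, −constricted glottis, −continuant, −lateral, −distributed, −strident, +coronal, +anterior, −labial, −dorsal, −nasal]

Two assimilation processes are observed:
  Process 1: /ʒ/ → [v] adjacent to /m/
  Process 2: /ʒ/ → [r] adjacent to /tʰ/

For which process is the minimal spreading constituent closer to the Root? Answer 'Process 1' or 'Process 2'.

In Process 1, [labial], [coronal], [anterior], [distributed], [strident] change, so the minimal spreading node is Oral at depth 4.
Process 2 alters [anterior], [distributed], [strident]; the lowest common ancestor is Coronal (depth 5 from Root).
Oral (depth 4) sits above Coronal (depth 5), making Process 1 the one with the higher spreading node.

Process 1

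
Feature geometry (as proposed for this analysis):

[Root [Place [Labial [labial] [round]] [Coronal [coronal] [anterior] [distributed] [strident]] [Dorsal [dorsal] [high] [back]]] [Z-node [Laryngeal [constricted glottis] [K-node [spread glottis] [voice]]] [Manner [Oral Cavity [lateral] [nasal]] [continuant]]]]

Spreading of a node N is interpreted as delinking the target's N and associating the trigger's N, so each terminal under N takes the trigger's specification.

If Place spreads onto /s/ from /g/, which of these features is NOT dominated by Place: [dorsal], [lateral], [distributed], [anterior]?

[lateral]

Under this geometry, Place contains [labial], [round], [coronal], [anterior], [distributed], [strident], [dorsal], [high], [back].
[dorsal], [anterior], [distributed] all lie under Place, so they are overwritten when Place spreads.
[lateral] is not within the Place subtree (it hangs from Oral Cavity), so /s/'s [lateral] value survives.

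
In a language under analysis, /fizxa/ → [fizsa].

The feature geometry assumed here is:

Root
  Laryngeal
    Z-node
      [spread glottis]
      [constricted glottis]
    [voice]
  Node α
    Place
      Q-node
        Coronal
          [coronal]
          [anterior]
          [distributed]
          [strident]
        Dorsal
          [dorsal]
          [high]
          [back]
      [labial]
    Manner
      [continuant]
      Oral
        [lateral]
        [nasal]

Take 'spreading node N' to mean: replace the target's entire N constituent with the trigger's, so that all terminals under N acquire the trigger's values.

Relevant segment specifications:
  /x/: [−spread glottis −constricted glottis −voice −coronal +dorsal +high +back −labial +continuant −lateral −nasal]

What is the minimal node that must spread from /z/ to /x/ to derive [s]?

Q-node

Feature comparison: [coronal], [anterior], [distributed], [strident], [dorsal], [high], [back] differ between /x/ and [s]; the remaining terminals match.
In this geometry the lowest node dominating all of them is Q-node: every daughter of Q-node dominates only a proper subset, so no lower node suffices.
If Q-node spreads, every terminal under it takes /z/'s value, producing [s] as observed.
[voice], a feature on which the two segments disagree outside Q-node, is unchanged — nothing dominating it spread, and Q-node is the minimal sufficient constituent.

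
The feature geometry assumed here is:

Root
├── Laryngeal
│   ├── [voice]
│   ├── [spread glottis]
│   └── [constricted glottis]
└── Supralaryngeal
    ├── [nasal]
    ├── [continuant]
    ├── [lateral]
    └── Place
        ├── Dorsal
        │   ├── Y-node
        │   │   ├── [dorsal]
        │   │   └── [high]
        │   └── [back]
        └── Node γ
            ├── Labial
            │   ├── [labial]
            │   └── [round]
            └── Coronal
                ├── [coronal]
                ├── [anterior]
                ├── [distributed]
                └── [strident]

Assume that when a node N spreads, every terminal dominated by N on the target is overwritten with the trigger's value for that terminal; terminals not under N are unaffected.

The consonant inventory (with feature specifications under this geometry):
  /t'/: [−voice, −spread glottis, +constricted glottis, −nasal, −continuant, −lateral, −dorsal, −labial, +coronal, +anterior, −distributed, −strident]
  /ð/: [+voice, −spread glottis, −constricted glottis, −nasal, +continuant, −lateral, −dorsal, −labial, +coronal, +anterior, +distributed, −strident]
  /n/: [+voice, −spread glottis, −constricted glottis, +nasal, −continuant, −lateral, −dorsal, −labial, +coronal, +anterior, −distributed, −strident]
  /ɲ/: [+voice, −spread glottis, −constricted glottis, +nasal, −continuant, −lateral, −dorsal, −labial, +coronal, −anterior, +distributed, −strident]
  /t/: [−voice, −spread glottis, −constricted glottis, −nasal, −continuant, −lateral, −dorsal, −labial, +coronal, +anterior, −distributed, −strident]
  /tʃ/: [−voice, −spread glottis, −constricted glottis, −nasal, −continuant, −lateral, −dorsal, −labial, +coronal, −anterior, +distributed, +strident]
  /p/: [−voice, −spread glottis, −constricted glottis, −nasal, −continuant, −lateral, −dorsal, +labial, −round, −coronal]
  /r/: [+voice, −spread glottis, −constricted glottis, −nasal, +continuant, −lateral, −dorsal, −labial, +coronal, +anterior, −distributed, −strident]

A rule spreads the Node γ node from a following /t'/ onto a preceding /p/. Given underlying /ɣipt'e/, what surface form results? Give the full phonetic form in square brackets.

[ɣitt'e]

Node γ immediately or transitively dominates [labial], [round], [coronal], [anterior], [distributed], [strident].
After delinking /p/'s Node γ and linking /t'/'s, the affected terminals become [−labial], [+coronal], [+anterior], [−distributed], [−strident]; [voice], [spread glottis], [constricted glottis], … (outside Node γ) are retained from /p/.
The resulting bundle matches /t/ in the inventory; substituting it for /p/ gives [ɣitt'e].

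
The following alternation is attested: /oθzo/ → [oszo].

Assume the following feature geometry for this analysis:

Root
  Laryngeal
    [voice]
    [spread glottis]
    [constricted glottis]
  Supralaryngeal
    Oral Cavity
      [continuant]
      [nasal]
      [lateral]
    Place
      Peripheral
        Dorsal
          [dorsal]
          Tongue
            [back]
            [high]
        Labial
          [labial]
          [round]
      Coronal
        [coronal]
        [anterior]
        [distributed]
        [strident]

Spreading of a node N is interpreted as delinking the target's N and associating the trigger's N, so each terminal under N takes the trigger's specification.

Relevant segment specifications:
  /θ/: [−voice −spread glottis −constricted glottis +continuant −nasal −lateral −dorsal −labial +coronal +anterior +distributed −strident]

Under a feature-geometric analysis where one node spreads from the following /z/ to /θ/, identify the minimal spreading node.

Feature comparison: [distributed], [strident] differ between /θ/ and [s]; the remaining terminals match.
The smallest constituent containing every changed terminal is Coronal — each of its daughters lacks at least one of the affected features.
Spreading Coronal from /z/ overwrites each of those terminals with /z/'s values, yielding exactly [s].
[voice] stays as in /θ/ although /z/ differs there, so no node dominating it spread; among the remaining candidates Coronal is the lowest that derives the output.

Coronal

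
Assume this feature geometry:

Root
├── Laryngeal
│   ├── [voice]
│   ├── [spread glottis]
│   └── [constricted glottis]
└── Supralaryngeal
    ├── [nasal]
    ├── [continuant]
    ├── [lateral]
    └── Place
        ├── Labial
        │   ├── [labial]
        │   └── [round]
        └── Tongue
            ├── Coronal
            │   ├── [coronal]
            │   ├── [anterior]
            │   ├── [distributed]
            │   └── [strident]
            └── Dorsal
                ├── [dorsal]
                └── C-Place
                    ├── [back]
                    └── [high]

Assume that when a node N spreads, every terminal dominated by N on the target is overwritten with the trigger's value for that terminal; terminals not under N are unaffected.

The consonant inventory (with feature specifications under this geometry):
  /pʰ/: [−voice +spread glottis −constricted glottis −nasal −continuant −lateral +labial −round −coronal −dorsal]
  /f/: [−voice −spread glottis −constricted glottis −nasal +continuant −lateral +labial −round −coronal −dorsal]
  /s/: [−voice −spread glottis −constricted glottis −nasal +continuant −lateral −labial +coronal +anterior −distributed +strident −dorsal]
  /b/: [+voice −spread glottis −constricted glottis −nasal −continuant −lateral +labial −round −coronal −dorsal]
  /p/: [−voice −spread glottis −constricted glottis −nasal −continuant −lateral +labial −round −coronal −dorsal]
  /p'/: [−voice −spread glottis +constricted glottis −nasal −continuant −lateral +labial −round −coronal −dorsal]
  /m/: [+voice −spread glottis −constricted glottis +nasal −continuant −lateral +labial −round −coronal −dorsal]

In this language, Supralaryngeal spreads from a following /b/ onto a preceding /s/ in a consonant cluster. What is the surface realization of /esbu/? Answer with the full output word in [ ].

Terminals under Supralaryngeal in this geometry: [nasal], [continuant], [lateral], [labial], [round], [coronal], [anterior], [distributed], [strident], [dorsal], [back], [high].
After delinking /s/'s Supralaryngeal and linking /b/'s, the affected terminals become [−nasal], [−continuant], [−lateral], [+labial], [−round], [−coronal], [−dorsal]; [voice], [spread glottis], [constricted glottis] (outside Supralaryngeal) are retained from /s/.
Among the inventory, only /p/ has exactly this specification, giving the surface form [epbu].

[epbu]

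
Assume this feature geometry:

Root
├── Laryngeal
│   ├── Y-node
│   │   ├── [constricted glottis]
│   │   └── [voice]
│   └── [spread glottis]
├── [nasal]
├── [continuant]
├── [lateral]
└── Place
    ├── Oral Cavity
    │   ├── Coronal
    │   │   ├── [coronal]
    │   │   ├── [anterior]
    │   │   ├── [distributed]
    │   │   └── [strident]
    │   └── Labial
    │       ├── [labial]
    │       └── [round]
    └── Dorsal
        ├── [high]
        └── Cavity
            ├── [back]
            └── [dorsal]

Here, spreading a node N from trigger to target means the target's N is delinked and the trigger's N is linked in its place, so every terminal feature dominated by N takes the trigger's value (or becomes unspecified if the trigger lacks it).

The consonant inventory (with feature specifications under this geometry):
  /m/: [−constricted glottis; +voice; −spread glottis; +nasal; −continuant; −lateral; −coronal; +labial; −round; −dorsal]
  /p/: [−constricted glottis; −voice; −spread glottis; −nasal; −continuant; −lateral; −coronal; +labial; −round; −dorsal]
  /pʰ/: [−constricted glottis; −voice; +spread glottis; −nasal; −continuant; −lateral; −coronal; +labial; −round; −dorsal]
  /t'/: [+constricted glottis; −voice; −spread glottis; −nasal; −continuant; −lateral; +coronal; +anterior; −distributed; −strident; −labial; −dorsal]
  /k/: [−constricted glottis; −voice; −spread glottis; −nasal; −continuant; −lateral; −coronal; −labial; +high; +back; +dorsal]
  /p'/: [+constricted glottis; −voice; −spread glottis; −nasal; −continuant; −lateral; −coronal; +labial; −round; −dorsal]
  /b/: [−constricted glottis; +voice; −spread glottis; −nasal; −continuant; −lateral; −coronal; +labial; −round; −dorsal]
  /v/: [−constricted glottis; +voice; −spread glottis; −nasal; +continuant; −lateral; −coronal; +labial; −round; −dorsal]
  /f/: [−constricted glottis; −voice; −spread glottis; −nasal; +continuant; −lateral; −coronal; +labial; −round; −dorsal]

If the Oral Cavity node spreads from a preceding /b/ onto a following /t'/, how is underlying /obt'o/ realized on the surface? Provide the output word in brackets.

Oral Cavity immediately or transitively dominates [coronal], [anterior], [distributed], [strident], [labial], [round].
After delinking /t'/'s Oral Cavity and linking /b/'s, the affected terminals become [−coronal], [+labial], [−round]; [constricted glottis], [voice], [spread glottis], … (outside Oral Cavity) are retained from /t'/.
This feature bundle is that of [p'], so /obt'o/ surfaces as [obp'o].

[obp'o]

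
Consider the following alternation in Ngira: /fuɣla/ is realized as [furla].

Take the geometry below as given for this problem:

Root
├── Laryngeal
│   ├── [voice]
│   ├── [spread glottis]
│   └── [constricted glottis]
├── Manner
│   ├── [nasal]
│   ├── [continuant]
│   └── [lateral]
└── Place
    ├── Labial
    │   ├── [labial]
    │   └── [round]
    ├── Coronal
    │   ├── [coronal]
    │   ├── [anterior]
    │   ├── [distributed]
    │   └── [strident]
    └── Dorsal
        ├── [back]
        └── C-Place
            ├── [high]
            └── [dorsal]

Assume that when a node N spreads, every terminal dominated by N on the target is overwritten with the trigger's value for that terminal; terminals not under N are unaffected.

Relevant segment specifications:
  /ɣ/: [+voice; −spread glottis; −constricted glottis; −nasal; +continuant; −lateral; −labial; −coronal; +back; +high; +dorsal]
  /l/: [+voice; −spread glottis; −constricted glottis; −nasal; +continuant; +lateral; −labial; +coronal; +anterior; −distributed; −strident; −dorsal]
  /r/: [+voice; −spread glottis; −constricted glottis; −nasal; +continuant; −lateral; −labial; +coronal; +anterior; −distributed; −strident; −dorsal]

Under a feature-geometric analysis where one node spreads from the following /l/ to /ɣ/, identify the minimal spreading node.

Place

Comparing /ɣ/ with its surface form [r], the features that change are [coronal], [anterior], [distributed], [strident], [dorsal], [high], [back].
The smallest constituent containing every changed terminal is Place — each of its daughters lacks at least one of the affected features.
If Place spreads, every terminal under it takes /l/'s value, producing [r] as observed.
Since [lateral] is preserved even though /l/ disagrees there, no node above Place spread.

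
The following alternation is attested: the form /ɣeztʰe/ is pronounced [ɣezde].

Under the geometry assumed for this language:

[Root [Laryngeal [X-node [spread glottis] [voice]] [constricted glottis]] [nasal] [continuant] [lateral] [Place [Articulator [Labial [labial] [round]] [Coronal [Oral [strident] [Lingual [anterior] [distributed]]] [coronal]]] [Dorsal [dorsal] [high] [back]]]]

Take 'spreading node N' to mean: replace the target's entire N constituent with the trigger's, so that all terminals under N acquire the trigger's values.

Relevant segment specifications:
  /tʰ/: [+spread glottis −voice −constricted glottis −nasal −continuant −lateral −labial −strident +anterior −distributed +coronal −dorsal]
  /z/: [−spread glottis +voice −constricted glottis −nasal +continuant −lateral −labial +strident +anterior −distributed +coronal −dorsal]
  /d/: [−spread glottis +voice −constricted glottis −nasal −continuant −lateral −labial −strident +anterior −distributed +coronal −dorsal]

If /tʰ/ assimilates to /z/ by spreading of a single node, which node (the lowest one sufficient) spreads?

Feature comparison: [voice], [spread glottis] differ between /tʰ/ and [d]; the remaining terminals match.
Tracing each changed feature up the tree, the paths first meet at X-node; any lower node misses at least one of them.
Spreading X-node from /z/ overwrites each of those terminals with /z/'s values, yielding exactly [d].
[continuant], [strident] stay as in /tʰ/ although /z/ differs there, so no node dominating them spread; among the remaining candidates X-node is the lowest that derives the output.

X-node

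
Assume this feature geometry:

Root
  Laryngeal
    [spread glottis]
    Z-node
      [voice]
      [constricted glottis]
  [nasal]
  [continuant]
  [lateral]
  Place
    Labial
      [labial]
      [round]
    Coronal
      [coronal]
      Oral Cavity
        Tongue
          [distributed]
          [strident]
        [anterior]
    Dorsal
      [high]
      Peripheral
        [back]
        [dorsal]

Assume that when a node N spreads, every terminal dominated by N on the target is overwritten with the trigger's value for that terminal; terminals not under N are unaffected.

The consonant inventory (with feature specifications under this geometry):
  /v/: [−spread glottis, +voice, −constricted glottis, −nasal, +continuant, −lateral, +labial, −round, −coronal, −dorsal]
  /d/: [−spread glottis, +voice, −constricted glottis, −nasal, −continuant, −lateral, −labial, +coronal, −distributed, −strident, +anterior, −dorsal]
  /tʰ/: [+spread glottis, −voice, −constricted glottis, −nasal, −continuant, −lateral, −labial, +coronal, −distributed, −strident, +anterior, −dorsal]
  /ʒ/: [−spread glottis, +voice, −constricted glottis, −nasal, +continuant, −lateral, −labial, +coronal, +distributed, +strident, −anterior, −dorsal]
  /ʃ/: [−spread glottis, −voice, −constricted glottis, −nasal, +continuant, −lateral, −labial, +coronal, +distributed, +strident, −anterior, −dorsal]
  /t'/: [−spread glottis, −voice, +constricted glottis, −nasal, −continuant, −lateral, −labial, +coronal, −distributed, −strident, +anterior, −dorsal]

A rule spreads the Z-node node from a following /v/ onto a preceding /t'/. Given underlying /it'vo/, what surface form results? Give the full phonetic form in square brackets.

Terminals under Z-node in this geometry: [voice], [constricted glottis].
The target acquires /v/'s values for everything under Z-node — [+voice], [−constricted glottis] — while keeping its own [spread glottis], [nasal], [continuant], ….
Among the inventory, only /d/ has exactly this specification, giving the surface form [idvo].

[idvo]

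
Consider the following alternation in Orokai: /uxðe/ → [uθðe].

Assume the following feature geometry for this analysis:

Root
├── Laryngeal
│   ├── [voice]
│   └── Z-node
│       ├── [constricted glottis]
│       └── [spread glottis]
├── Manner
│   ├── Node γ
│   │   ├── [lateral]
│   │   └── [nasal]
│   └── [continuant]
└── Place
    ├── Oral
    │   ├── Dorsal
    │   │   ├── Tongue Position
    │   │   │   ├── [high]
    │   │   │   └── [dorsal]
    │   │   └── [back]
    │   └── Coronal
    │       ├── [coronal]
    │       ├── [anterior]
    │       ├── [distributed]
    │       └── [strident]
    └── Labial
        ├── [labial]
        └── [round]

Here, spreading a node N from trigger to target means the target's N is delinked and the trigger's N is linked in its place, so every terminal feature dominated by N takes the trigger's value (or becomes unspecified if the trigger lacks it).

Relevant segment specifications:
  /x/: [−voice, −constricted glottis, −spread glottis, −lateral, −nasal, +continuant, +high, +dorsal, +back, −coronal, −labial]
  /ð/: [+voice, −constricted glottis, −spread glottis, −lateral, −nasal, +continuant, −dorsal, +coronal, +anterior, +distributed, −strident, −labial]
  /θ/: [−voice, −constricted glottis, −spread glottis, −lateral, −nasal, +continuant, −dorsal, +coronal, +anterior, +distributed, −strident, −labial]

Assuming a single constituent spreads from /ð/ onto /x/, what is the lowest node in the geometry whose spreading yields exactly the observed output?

Oral

The alternation /x/ → [θ] changes [coronal], [anterior], [distributed], [strident], [dorsal], [high], [back] and nothing else.
In this geometry the lowest node dominating all of them is Oral: every daughter of Oral dominates only a proper subset, so no lower node suffices.
If Oral spreads, every terminal under it takes /ð/'s value, producing [θ] as observed.
[voice], a feature on which the two segments disagree outside Oral, is unchanged — nothing dominating it spread, and Oral is the minimal sufficient constituent.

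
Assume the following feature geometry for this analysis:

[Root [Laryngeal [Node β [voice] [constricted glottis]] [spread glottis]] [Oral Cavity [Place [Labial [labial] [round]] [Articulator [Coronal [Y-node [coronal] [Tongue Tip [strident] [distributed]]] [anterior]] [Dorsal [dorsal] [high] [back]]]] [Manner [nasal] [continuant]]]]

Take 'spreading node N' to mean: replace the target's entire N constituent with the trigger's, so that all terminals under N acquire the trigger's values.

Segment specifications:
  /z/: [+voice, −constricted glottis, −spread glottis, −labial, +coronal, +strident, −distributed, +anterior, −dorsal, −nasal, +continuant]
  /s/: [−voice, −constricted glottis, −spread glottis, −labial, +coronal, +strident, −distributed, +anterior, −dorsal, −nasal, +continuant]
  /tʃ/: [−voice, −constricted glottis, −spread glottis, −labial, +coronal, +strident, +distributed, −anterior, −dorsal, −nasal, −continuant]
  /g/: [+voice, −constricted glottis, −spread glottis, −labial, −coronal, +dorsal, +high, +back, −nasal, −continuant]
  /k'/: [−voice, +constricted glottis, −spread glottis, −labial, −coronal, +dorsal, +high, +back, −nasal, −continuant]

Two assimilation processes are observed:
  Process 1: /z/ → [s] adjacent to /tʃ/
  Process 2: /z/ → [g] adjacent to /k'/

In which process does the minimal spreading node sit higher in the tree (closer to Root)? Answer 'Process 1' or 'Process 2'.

Process 2

Process 1 alters [voice]; the lowest dominating node is [voice] (depth 3 from Root).
Process 2 alters [continuant], [coronal], [anterior], [distributed], [strident], [dorsal], [high], [back]; the lowest common ancestor is Oral Cavity (depth 1 from Root).
Depth 1 < depth 3; Process 2 involves the structurally higher constituent Oral Cavity.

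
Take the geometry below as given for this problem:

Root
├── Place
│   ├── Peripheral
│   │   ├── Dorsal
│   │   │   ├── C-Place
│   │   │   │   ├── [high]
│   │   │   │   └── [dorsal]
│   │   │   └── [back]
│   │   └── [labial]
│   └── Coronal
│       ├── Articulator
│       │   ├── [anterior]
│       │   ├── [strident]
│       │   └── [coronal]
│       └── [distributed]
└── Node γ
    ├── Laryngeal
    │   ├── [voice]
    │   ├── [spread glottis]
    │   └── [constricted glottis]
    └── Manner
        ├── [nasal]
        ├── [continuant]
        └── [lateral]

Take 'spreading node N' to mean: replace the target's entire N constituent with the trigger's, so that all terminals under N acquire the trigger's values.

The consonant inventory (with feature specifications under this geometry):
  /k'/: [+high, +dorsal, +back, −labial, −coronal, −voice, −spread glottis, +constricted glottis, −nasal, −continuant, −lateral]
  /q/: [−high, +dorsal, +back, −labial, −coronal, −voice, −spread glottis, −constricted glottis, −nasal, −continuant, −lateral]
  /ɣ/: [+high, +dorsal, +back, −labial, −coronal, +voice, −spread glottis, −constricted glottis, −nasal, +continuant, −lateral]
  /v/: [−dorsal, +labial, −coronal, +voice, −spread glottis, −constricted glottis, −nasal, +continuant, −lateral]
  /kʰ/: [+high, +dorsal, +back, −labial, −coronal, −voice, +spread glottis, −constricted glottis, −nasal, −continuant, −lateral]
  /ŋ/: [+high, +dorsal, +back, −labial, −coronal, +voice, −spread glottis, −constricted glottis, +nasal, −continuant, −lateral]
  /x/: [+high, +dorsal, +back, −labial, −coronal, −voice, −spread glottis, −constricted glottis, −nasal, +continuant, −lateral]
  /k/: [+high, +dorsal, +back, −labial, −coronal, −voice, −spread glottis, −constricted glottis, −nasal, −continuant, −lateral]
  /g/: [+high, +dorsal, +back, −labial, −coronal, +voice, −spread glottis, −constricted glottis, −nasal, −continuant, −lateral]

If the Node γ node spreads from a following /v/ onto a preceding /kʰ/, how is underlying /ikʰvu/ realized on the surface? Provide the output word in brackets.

[iɣvu]

The Node γ node dominates the terminals [voice], [spread glottis], [constricted glottis], [nasal], [continuant], [lateral].
Spreading Node γ from /v/ onto /kʰ/ replaces those values with /v/'s: [+voice], [−spread glottis], [−constricted glottis], [−nasal], [+continuant], [−lateral]. Features outside Node γ ([high], [dorsal], [back], …) stay as in /kʰ/.
The resulting bundle matches /ɣ/ in the inventory; substituting it for /kʰ/ gives [iɣvu].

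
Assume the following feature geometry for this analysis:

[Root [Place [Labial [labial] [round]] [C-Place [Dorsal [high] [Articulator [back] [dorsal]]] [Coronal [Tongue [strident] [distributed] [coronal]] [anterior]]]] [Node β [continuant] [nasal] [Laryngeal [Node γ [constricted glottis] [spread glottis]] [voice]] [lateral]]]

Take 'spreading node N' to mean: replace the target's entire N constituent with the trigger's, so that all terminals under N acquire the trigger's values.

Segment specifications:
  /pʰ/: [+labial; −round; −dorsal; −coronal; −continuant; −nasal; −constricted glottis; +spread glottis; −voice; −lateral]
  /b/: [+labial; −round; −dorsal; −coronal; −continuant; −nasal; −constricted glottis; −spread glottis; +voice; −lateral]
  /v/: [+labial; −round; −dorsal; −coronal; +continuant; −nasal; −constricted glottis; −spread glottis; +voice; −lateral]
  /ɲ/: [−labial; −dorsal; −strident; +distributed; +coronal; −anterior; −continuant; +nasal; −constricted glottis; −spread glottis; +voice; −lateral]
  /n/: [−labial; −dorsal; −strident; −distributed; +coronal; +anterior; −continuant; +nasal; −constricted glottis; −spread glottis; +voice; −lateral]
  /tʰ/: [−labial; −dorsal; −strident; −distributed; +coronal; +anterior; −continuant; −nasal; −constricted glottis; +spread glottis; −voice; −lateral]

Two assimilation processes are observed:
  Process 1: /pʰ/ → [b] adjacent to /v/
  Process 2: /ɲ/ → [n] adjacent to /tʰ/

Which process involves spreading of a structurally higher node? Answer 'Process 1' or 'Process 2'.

Process 1

Process 1: the features that change are [voice], [spread glottis]; the minimal node is Laryngeal (depth 2).
Process 2: the features that change are [anterior], [distributed]; the minimal node is Coronal (depth 3).
Depth 2 < depth 3; Process 1 involves the structurally higher constituent Laryngeal.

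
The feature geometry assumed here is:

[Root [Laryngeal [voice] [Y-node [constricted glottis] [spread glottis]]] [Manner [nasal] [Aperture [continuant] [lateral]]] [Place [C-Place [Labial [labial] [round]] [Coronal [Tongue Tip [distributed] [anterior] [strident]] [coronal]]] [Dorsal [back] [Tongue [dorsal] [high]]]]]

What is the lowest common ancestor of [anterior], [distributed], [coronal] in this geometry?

Coronal

[anterior]: Root / Place / C-Place / Coronal / Tongue Tip / [anterior].
[distributed]: Root / Place / C-Place / Coronal / Tongue Tip / [distributed].
[coronal]: Root / Place / C-Place / Coronal / [coronal].
These paths first converge at Coronal; no daughter of Coronal dominates all 3 features, so Coronal is the minimal constituent.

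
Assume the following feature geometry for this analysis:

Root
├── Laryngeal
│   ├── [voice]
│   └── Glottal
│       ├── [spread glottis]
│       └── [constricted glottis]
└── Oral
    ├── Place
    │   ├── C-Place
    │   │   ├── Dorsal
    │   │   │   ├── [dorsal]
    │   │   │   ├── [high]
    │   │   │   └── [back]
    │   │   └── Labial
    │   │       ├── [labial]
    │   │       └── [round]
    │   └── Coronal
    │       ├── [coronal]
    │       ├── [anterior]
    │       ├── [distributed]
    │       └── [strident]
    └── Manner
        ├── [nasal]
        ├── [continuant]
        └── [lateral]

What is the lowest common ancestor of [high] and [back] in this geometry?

[high] lies under Dorsal (below Oral).
[back] lies under Dorsal (below Oral).
The listed terminals split across distinct daughters of Dorsal, so Dorsal itself is the smallest node containing them all.

Dorsal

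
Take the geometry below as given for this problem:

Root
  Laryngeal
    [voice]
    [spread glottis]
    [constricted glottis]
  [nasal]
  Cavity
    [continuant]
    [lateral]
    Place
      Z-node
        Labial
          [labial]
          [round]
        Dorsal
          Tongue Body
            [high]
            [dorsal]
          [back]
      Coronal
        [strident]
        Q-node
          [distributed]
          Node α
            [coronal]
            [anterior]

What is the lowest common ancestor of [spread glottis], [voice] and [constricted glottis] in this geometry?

Laryngeal

[spread glottis] is immediately dominated by Laryngeal.
[voice] is immediately dominated by Laryngeal.
[constricted glottis] is immediately dominated by Laryngeal.
The lowest node appearing on every path is Laryngeal; each proper daughter of Laryngeal fails to dominate at least one of the listed features.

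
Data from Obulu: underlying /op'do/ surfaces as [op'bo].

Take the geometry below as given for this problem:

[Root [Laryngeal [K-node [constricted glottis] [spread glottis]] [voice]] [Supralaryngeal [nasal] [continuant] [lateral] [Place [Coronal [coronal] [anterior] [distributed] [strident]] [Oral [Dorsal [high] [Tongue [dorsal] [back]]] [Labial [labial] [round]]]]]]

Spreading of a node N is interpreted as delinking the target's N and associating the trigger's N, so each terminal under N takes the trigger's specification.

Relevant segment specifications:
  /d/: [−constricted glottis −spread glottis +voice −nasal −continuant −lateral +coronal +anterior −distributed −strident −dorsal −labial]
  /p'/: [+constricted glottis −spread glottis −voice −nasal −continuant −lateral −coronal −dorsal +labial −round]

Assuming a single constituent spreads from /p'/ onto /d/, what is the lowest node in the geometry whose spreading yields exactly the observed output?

Feature comparison: [labial], [round], [coronal], [anterior], [distributed], [strident] differ between /d/ and [b]; the remaining terminals match.
Tracing each changed feature up the tree, the paths first meet at Place; any lower node misses at least one of them.
Delinking /d/'s Place and associating /p'/'s Place gives precisely the feature bundle of [b].
Features on which the two segments disagree outside Place, such as [constricted glottis], [voice], are unchanged — nothing dominating them spread, and Place is the minimal sufficient constituent.

Place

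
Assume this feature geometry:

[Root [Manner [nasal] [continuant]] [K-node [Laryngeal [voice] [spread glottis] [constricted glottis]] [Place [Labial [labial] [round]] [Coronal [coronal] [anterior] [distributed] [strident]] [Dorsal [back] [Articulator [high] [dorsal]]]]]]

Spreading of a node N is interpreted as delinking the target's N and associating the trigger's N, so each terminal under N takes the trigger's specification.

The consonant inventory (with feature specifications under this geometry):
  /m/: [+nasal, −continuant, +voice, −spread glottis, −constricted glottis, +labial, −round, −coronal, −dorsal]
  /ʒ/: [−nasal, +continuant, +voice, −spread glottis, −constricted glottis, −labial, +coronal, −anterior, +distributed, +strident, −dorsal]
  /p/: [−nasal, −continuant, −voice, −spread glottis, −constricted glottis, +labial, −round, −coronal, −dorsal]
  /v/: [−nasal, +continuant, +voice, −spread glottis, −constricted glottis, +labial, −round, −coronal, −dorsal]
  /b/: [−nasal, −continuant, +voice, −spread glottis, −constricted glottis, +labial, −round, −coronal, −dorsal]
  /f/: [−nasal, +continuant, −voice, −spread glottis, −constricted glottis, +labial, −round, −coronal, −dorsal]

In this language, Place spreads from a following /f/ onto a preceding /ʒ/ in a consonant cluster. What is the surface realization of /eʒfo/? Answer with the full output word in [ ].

Place immediately or transitively dominates [labial], [round], [coronal], [anterior], [distributed], [strident], [back], [high], [dorsal].
The target acquires /f/'s values for everything under Place — [+labial], [−round], [−coronal], [−dorsal] — while keeping its own [nasal], [continuant], [voice], ….
Among the inventory, only /v/ has exactly this specification, giving the surface form [evfo].

[evfo]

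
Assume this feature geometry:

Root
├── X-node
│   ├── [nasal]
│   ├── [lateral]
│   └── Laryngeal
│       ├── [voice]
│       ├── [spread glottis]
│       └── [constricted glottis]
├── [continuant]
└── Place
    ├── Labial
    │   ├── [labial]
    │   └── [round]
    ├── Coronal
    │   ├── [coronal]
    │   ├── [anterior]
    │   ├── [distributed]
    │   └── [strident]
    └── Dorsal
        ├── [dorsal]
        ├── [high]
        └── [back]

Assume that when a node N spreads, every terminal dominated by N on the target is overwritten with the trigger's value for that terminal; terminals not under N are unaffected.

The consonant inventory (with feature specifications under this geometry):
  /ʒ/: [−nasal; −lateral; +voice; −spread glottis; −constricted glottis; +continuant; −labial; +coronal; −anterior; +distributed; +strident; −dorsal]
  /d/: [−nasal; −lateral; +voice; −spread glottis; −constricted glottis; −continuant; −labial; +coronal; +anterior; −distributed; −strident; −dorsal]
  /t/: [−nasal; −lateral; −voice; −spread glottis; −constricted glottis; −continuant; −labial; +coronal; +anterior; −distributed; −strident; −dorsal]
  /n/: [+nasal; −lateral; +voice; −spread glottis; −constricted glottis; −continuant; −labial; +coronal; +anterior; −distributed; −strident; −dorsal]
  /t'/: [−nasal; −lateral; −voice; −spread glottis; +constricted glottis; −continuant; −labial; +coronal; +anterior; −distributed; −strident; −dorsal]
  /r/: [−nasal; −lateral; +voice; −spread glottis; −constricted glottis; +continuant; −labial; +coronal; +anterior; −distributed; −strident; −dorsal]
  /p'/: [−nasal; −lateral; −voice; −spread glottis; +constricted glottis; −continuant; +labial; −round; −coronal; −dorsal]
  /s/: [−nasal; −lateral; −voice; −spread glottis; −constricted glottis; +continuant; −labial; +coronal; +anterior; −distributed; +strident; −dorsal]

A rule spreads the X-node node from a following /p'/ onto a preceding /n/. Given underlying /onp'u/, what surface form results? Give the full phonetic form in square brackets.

The X-node node dominates the terminals [nasal], [lateral], [voice], [spread glottis], [constricted glottis].
After delinking /n/'s X-node and linking /p'/'s, the affected terminals become [−nasal], [−lateral], [−voice], [−spread glottis], [+constricted glottis]; [continuant], [labial], [coronal], … (outside X-node) are retained from /n/.
The resulting bundle matches /t'/ in the inventory; substituting it for /n/ gives [ot'p'u].

[ot'p'u]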